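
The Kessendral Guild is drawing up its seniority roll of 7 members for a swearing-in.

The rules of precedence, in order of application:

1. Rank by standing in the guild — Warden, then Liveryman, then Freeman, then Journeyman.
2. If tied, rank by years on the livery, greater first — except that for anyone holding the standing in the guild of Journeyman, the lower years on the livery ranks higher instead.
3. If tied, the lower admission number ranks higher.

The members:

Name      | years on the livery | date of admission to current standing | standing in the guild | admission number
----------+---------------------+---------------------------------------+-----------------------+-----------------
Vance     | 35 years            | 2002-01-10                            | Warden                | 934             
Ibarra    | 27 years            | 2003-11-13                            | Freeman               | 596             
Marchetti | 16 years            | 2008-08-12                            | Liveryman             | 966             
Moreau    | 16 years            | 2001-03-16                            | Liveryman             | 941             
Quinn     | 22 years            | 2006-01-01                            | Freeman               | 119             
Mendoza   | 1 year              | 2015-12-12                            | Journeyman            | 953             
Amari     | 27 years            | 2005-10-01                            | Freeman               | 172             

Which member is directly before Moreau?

Vance

By standing in the guild: Vance (Warden); then Moreau and Marchetti (Liveryman); then Amari, Ibarra and Quinn (Freeman); then Mendoza (Journeyman).
Moreau and Marchetti both have years on the livery 16 years, so the next rule applies.
Among Moreau and Marchetti, by admission number (lower first): Moreau (941) before Marchetti (966).
Among Amari, Ibarra and Quinn, by years on the livery (higher first): Amari and Ibarra (27 years) before Quinn (22 years).
Among Amari and Ibarra, by admission number (lower first): Amari (172) before Ibarra (596).
Order: Vance, Moreau, Marchetti, Amari, Ibarra, Quinn, Mendoza.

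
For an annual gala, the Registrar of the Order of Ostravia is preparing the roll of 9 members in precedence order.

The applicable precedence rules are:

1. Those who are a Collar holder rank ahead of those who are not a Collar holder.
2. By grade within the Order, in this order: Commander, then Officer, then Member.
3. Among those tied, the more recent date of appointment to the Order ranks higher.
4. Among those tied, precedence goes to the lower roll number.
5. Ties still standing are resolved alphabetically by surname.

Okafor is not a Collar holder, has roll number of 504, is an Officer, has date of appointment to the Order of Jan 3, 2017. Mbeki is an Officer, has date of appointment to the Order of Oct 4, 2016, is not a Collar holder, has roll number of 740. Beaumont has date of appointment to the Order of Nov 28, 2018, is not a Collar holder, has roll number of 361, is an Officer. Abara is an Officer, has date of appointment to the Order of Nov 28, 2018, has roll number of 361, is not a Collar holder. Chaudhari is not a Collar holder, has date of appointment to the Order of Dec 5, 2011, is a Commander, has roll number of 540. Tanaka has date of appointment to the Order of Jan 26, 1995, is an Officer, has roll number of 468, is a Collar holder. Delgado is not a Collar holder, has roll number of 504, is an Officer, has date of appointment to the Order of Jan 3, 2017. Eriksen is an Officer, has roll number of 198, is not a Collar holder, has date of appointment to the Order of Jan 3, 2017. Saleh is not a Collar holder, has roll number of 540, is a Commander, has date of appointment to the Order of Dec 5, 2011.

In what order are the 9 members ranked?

By the first rule: Tanaka (a Collar holder); then Chaudhari, Saleh, Abara, Beaumont, Eriksen, Delgado, Okafor and Mbeki (each not a Collar holder).
Among Chaudhari, Saleh, Abara, Beaumont, Eriksen, Delgado, Okafor and Mbeki, by grade within the Order: Chaudhari and Saleh (Commander) before Abara, Beaumont, Eriksen, Delgado, Okafor and Mbeki (Officer).
Chaudhari and Saleh both have date of appointment to the Order Dec 5, 2011, so the next rule applies.
Chaudhari and Saleh both have roll number 540, so the next rule applies.
Among Chaudhari and Saleh, alphabetically by surname: Chaudhari before Saleh.
Among Abara, Beaumont, Eriksen, Delgado, Okafor and Mbeki, by date of appointment to the Order (later first): Abara and Beaumont (Nov 28, 2018) before Eriksen, Delgado and Okafor (Jan 3, 2017) before Mbeki (Oct 4, 2016).
Abara and Beaumont both have roll number 361, so the next rule applies.
Among Abara and Beaumont, alphabetically by surname: Abara before Beaumont.
Among Eriksen, Delgado and Okafor, by roll number (lower first): Eriksen (198) before Delgado and Okafor (504).
Among Delgado and Okafor, alphabetically by surname: Delgado before Okafor.
Full order: Tanaka, Chaudhari, Saleh, Abara, Beaumont, Eriksen, Delgado, Okafor, Mbeki.

Tanaka, Chaudhari, Saleh, Abara, Beaumont, Eriksen, Delgado, Okafor, Mbeki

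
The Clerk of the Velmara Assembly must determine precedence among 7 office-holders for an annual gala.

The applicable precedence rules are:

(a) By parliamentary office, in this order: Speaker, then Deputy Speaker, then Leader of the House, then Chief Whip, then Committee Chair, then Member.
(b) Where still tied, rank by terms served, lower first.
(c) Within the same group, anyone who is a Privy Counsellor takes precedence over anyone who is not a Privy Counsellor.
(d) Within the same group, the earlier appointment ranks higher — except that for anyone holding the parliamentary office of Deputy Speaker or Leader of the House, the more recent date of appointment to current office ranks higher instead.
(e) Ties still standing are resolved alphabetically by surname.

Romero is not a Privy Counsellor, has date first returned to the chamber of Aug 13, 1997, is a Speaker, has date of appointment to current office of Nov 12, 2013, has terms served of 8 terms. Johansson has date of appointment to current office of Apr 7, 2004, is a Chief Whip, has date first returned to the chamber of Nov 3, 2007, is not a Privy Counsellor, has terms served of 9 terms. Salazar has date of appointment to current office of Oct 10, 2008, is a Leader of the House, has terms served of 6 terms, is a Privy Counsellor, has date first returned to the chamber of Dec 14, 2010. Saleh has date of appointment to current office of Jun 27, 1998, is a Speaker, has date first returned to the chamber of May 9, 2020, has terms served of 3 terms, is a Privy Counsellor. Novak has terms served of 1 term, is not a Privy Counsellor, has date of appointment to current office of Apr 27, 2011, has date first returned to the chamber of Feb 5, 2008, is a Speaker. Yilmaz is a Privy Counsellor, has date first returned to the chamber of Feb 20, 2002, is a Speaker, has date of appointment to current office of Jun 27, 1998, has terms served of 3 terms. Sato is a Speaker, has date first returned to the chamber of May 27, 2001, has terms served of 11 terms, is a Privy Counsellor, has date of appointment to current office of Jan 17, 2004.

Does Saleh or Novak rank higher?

By parliamentary office: Novak, Saleh, Yilmaz, Romero and Sato (Speaker); then Salazar (Leader of the House); then Johansson (Chief Whip).
Among Novak, Saleh, Yilmaz, Romero and Sato, by terms served (lower first): Novak (1 term) before Saleh and Yilmaz (3 terms) before Romero (8 terms) before Sato (11 terms).
Saleh and Yilmaz are each a Privy Counsellor, so the next rule applies.
Saleh and Yilmaz both have date of appointment to current office Jun 27, 1998, so the next rule applies.
Among Saleh and Yilmaz, alphabetically by surname: Saleh before Yilmaz.
So Novak takes precedence.

Novak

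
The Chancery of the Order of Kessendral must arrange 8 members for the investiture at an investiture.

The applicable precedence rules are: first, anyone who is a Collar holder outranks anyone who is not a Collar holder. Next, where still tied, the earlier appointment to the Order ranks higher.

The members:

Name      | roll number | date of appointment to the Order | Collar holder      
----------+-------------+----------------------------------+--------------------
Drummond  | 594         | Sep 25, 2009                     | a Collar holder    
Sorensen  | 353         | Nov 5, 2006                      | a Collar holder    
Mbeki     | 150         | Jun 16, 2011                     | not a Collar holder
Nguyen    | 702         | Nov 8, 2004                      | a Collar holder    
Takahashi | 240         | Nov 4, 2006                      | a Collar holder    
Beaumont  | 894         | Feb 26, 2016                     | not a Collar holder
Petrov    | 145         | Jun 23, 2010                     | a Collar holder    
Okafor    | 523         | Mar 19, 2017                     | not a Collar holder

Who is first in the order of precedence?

Nguyen

By the first rule: Nguyen, Takahashi, Sorensen, Drummond and Petrov (each a Collar holder); then Mbeki, Beaumont and Okafor (each not a Collar holder).
Among Nguyen, Takahashi, Sorensen, Drummond and Petrov, by date of appointment to the Order (earlier first): Nguyen (Nov 8, 2004) before Takahashi (Nov 4, 2006) before Sorensen (Nov 5, 2006) before Drummond (Sep 25, 2009) before Petrov (Jun 23, 2010).
Among Mbeki, Beaumont and Okafor, by date of appointment to the Order (earlier first): Mbeki (Jun 16, 2011) before Beaumont (Feb 26, 2016) before Okafor (Mar 19, 2017).
Order: Nguyen, Takahashi, Sorensen, Drummond, Petrov, Mbeki, Beaumont, Okafor.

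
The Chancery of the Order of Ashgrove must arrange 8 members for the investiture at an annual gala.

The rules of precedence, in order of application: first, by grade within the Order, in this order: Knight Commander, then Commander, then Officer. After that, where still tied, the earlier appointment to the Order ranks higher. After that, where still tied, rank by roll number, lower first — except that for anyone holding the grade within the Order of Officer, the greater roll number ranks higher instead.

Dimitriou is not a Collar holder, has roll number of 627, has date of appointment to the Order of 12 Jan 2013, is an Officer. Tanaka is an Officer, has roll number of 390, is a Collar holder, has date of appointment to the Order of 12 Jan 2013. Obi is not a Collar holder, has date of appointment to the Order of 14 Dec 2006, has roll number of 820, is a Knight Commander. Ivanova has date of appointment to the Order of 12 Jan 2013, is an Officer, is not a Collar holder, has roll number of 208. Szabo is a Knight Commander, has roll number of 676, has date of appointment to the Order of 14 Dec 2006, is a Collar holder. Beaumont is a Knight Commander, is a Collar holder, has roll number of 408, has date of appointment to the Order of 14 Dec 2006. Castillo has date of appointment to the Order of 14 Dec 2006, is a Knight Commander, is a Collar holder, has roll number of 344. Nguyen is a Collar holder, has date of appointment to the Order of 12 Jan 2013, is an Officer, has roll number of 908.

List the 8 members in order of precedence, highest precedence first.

By grade within the Order: Castillo, Beaumont, Szabo and Obi (Knight Commander); then Nguyen, Dimitriou, Tanaka and Ivanova (Officer).
Castillo, Beaumont, Szabo and Obi all have date of appointment to the Order 14 Dec 2006, so the next rule applies.
Among Castillo, Beaumont, Szabo and Obi, by roll number (lower first): Castillo (344) before Beaumont (408) before Szabo (676) before Obi (820).
Nguyen, Dimitriou, Tanaka and Ivanova all have date of appointment to the Order 12 Jan 2013, so the next rule applies.
Among Nguyen, Dimitriou, Tanaka and Ivanova, by roll number (higher first) (reversed rule for this group): Nguyen (908) before Dimitriou (627) before Tanaka (390) before Ivanova (208).
Full order: Castillo, Beaumont, Szabo, Obi, Nguyen, Dimitriou, Tanaka, Ivanova.

Castillo, Beaumont, Szabo, Obi, Nguyen, Dimitriou, Tanaka, Ivanova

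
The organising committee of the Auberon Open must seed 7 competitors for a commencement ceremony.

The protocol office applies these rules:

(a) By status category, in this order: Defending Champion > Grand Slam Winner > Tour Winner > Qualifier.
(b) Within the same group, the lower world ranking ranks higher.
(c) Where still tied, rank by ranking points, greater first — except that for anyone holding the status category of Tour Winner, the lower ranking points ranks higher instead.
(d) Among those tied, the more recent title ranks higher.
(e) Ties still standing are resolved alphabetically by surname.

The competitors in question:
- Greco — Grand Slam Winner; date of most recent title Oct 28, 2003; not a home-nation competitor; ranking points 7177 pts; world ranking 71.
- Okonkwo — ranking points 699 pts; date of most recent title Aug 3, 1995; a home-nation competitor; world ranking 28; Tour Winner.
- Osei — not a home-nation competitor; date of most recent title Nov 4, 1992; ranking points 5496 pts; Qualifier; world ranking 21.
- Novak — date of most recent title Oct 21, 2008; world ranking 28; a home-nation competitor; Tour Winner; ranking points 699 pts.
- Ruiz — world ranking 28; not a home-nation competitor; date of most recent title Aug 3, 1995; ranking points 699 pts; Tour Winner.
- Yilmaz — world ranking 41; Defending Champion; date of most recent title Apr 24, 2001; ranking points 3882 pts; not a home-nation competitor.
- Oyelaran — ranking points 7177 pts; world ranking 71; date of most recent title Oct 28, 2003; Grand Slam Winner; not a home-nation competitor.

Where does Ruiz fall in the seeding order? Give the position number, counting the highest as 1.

6

By status category: Yilmaz (Defending Champion); then Greco and Oyelaran (Grand Slam Winner); then Novak, Okonkwo and Ruiz (Tour Winner); then Osei (Qualifier).
Greco and Oyelaran both have world ranking 71, so the next rule applies.
Greco and Oyelaran both have ranking points 7177 pts, so the next rule applies.
Greco and Oyelaran both have date of most recent title Oct 28, 2003, so the next rule applies.
Among Greco and Oyelaran, alphabetically by surname: Greco before Oyelaran.
Novak, Okonkwo and Ruiz all have world ranking 28, so the next rule applies.
Novak, Okonkwo and Ruiz all have ranking points 699 pts, so the next rule applies.
Among Novak, Okonkwo and Ruiz, by date of most recent title (later first): Novak (Oct 21, 2008) before Okonkwo and Ruiz (Aug 3, 1995).
Among Okonkwo and Ruiz, alphabetically by surname: Okonkwo before Ruiz.
Order: Yilmaz, Greco, Oyelaran, Novak, Okonkwo, Ruiz, Osei. So position 6.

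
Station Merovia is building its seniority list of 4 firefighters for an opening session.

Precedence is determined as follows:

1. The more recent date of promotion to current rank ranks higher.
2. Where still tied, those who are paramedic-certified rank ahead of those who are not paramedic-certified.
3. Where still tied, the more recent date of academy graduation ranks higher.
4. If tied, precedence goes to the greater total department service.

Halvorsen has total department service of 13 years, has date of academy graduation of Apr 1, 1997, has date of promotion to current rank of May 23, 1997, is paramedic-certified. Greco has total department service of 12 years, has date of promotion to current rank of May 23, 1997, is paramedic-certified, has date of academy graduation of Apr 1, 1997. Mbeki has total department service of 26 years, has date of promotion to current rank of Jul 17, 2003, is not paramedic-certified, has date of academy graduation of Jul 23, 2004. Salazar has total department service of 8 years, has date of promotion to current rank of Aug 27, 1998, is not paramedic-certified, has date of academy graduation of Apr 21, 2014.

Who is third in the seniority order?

Halvorsen

By date of promotion to current rank (later first): Mbeki (Jul 17, 2003); then Salazar (Aug 27, 1998); then Halvorsen and Greco (both May 23, 1997).
Halvorsen and Greco are each paramedic-certified, so the next rule applies.
Halvorsen and Greco both have date of academy graduation Apr 1, 1997, so the next rule applies.
Among Halvorsen and Greco, by total department service (higher first): Halvorsen (13 years) before Greco (12 years).
Order: Mbeki, Salazar, Halvorsen, Greco.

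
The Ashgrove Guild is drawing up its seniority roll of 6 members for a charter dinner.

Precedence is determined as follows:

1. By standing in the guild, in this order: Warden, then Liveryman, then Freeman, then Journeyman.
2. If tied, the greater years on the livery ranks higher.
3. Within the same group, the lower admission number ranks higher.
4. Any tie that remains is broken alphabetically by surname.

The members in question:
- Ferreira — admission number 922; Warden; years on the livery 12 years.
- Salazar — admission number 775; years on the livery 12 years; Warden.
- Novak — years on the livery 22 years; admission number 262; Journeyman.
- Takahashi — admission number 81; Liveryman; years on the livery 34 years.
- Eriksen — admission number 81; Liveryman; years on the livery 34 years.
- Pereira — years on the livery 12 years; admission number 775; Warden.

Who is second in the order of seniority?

By standing in the guild: Pereira, Salazar and Ferreira (Warden); then Eriksen and Takahashi (Liveryman); then Novak (Journeyman).
Pereira, Salazar and Ferreira all have years on the livery 12 years, so the next rule applies.
Among Pereira, Salazar and Ferreira, by admission number (lower first): Pereira and Salazar (775) before Ferreira (922).
Among Pereira and Salazar, alphabetically by surname: Pereira before Salazar.
Eriksen and Takahashi both have years on the livery 34 years, so the next rule applies.
Eriksen and Takahashi both have admission number 81, so the next rule applies.
Among Eriksen and Takahashi, alphabetically by surname: Eriksen before Takahashi.
Order: Pereira, Salazar, Ferreira, Eriksen, Takahashi, Novak.

Salazar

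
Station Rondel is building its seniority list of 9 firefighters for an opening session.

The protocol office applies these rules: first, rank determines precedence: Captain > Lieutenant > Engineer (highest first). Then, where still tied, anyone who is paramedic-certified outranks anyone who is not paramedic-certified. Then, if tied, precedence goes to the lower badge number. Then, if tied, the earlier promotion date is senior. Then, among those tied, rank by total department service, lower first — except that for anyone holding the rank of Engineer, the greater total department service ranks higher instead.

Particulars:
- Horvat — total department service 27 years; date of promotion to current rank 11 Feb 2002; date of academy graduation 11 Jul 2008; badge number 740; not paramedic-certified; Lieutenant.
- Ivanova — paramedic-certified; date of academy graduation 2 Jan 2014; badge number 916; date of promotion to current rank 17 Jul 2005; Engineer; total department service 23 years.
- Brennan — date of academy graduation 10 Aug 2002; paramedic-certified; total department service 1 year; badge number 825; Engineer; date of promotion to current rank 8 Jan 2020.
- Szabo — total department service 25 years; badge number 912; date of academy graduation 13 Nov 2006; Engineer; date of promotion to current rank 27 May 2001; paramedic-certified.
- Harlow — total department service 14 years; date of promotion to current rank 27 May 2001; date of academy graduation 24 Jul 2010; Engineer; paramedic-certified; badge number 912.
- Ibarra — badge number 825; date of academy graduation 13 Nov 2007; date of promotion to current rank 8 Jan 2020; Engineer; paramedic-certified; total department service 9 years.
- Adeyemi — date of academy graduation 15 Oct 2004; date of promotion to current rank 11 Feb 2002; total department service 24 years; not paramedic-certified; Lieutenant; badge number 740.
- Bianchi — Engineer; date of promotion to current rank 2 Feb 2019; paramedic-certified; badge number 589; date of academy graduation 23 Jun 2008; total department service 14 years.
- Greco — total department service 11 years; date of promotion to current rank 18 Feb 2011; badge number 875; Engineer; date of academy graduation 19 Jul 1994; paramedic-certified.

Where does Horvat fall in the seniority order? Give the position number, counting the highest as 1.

By rank: Adeyemi and Horvat (Lieutenant); then Bianchi, Ibarra, Brennan, Greco, Szabo, Harlow and Ivanova (Engineer).
Adeyemi and Horvat are each not paramedic-certified, so the next rule applies.
Adeyemi and Horvat both have badge number 740, so the next rule applies.
Adeyemi and Horvat both have date of promotion to current rank 11 Feb 2002, so the next rule applies.
Among Adeyemi and Horvat, by total department service (lower first): Adeyemi (24 years) before Horvat (27 years).
Bianchi, Ibarra, Brennan, Greco, Szabo, Harlow and Ivanova are each paramedic-certified, so the next rule applies.
Among Bianchi, Ibarra, Brennan, Greco, Szabo, Harlow and Ivanova, by badge number (lower first): Bianchi (589) before Ibarra and Brennan (825) before Greco (875) before Szabo and Harlow (912) before Ivanova (916).
Ibarra and Brennan both have date of promotion to current rank 8 Jan 2020, so the next rule applies.
Among Ibarra and Brennan, by total department service (higher first) (reversed rule for this group): Ibarra (9 years) before Brennan (1 year).
Szabo and Harlow both have date of promotion to current rank 27 May 2001, so the next rule applies.
Among Szabo and Harlow, by total department service (higher first) (reversed rule for this group): Szabo (25 years) before Harlow (14 years).
Order: Adeyemi, Horvat, Bianchi, Ibarra, Brennan, Greco, Szabo, Harlow, Ivanova. So position 2.

2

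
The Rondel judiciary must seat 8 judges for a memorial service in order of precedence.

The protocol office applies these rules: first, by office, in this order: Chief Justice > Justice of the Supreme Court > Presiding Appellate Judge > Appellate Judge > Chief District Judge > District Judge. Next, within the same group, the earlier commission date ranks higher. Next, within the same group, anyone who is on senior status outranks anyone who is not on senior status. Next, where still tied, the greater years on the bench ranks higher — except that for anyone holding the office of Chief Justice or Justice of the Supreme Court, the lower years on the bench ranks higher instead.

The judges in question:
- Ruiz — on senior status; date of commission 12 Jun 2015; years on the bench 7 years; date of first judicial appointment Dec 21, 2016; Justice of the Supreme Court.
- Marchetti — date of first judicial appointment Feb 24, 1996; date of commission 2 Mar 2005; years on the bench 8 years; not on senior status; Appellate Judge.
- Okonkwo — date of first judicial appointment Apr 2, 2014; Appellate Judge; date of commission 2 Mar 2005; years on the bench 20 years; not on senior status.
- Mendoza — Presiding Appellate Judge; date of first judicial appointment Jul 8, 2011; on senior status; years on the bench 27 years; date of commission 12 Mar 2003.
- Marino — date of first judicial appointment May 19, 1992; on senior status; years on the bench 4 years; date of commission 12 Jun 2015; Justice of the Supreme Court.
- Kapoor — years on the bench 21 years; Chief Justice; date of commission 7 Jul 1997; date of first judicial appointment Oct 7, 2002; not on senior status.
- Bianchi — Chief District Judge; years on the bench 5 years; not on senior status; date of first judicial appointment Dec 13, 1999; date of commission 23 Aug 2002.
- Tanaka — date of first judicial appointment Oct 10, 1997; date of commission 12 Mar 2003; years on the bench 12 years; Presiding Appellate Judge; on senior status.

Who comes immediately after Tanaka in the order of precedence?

By office: Kapoor (Chief Justice); then Marino and Ruiz (Justice of the Supreme Court); then Mendoza and Tanaka (Presiding Appellate Judge); then Okonkwo and Marchetti (Appellate Judge); then Bianchi (Chief District Judge).
Marino and Ruiz both have date of commission 12 Jun 2015, so the next rule applies.
Marino and Ruiz are each on senior status, so the next rule applies.
Among Marino and Ruiz, by years on the bench (lower first) (reversed rule for this group): Marino (4 years) before Ruiz (7 years).
Mendoza and Tanaka both have date of commission 12 Mar 2003, so the next rule applies.
Mendoza and Tanaka are each on senior status, so the next rule applies.
Among Mendoza and Tanaka, by years on the bench (higher first): Mendoza (27 years) before Tanaka (12 years).
Okonkwo and Marchetti both have date of commission 2 Mar 2005, so the next rule applies.
Okonkwo and Marchetti are each not on senior status, so the next rule applies.
Among Okonkwo and Marchetti, by years on the bench (higher first): Okonkwo (20 years) before Marchetti (8 years).
Order: Kapoor, Marino, Ruiz, Mendoza, Tanaka, Okonkwo, Marchetti, Bianchi.

Okonkwo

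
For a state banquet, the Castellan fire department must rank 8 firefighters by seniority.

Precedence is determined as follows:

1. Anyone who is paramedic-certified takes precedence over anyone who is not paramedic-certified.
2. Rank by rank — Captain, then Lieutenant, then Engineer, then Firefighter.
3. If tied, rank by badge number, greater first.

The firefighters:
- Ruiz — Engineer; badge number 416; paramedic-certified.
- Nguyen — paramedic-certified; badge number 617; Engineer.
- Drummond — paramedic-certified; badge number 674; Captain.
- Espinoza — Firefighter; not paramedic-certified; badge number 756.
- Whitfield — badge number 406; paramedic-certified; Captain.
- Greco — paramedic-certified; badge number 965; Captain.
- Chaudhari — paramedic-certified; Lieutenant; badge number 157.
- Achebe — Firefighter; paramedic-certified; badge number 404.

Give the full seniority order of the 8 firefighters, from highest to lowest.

By the first rule: Greco, Drummond, Whitfield, Chaudhari, Nguyen, Ruiz and Achebe (each paramedic-certified); then Espinoza (not paramedic-certified).
Among Greco, Drummond, Whitfield, Chaudhari, Nguyen, Ruiz and Achebe, by rank: Greco, Drummond and Whitfield (Captain) before Chaudhari (Lieutenant) before Nguyen and Ruiz (Engineer) before Achebe (Firefighter).
Among Greco, Drummond and Whitfield, by badge number (higher first): Greco (965) before Drummond (674) before Whitfield (406).
Among Nguyen and Ruiz, by badge number (higher first): Nguyen (617) before Ruiz (416).
Full order: Greco, Drummond, Whitfield, Chaudhari, Nguyen, Ruiz, Achebe, Espinoza.

Greco, Drummond, Whitfield, Chaudhari, Nguyen, Ruiz, Achebe, Espinoza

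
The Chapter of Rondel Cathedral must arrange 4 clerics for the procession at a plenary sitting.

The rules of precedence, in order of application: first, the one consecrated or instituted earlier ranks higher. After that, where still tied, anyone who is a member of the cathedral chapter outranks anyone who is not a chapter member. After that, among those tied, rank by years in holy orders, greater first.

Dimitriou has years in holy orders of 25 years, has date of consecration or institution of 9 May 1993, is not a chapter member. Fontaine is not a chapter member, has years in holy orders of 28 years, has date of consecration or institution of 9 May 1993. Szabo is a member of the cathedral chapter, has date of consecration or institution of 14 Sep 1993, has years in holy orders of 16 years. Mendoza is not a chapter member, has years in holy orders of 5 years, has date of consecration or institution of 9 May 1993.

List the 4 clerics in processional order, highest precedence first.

By date of consecration or institution (earlier first): Fontaine, Dimitriou and Mendoza (each 9 May 1993); then Szabo (14 Sep 1993).
Fontaine, Dimitriou and Mendoza are each not a chapter member, so the next rule applies.
Among Fontaine, Dimitriou and Mendoza, by years in holy orders (higher first): Fontaine (28 years) before Dimitriou (25 years) before Mendoza (5 years).
Full order: Fontaine, Dimitriou, Mendoza, Szabo.

Fontaine, Dimitriou, Mendoza, Szabo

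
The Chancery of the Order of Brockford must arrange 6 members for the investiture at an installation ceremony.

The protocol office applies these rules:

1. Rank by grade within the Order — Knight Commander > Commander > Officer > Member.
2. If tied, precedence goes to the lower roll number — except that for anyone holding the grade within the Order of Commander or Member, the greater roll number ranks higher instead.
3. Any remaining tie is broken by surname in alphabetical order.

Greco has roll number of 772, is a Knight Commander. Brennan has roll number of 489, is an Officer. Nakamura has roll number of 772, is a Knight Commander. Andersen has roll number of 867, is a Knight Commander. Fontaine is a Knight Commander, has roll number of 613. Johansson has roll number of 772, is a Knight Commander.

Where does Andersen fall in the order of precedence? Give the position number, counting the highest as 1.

By grade within the Order: Fontaine, Greco, Johansson, Nakamura and Andersen (Knight Commander); then Brennan (Officer).
Among Fontaine, Greco, Johansson, Nakamura and Andersen, by roll number (lower first): Fontaine (613) before Greco, Johansson and Nakamura (772) before Andersen (867).
Among Greco, Johansson and Nakamura, alphabetically by surname: Greco before Johansson before Nakamura.
Order: Fontaine, Greco, Johansson, Nakamura, Andersen, Brennan. So position 5.

5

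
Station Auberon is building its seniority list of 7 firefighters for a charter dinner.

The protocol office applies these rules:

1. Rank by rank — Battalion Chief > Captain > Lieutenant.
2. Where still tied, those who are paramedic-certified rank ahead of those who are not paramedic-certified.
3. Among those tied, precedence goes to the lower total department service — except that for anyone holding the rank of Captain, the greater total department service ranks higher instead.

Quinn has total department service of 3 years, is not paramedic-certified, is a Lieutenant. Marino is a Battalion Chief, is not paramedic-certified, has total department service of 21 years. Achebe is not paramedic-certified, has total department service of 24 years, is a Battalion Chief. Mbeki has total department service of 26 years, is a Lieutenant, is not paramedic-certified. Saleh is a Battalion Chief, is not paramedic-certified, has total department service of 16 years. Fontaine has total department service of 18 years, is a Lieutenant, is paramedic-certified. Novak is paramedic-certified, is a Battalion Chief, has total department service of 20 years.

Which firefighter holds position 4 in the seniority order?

By rank: Novak, Saleh, Marino and Achebe (Battalion Chief); then Fontaine, Quinn and Mbeki (Lieutenant).
Among Novak, Saleh, Marino and Achebe, paramedic-certified before not paramedic-certified: Novak (paramedic-certified) before Saleh, Marino and Achebe (not paramedic-certified).
Among Saleh, Marino and Achebe, by total department service (lower first): Saleh (16 years) before Marino (21 years) before Achebe (24 years).
Among Fontaine, Quinn and Mbeki, paramedic-certified before not paramedic-certified: Fontaine (paramedic-certified) before Quinn and Mbeki (not paramedic-certified).
Among Quinn and Mbeki, by total department service (lower first): Quinn (3 years) before Mbeki (26 years).
Order: Novak, Saleh, Marino, Achebe, Fontaine, Quinn, Mbeki.

Achebe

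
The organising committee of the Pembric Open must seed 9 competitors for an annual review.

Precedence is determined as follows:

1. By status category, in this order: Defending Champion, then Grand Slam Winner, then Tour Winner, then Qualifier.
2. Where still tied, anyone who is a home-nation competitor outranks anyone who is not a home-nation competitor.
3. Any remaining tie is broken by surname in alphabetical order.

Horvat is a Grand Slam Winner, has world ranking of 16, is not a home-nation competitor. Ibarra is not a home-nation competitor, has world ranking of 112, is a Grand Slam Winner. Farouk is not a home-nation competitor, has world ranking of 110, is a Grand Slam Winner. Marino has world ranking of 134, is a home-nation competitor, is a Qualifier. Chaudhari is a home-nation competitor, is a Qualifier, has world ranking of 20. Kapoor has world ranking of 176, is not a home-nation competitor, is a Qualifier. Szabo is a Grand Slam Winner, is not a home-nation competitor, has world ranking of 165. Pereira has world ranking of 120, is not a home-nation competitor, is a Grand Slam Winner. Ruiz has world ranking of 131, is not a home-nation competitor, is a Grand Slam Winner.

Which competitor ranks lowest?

Kapoor

By status category: Farouk, Horvat, Ibarra, Pereira, Ruiz and Szabo (Grand Slam Winner); then Chaudhari, Marino and Kapoor (Qualifier).
Farouk, Horvat, Ibarra, Pereira, Ruiz and Szabo are each not a home-nation competitor, so the next rule applies.
Among Farouk, Horvat, Ibarra, Pereira, Ruiz and Szabo, alphabetically by surname: Farouk before Horvat before Ibarra before Pereira before Ruiz before Szabo.
Among Chaudhari, Marino and Kapoor, a home-nation competitor before not a home-nation competitor: Chaudhari and Marino (a home-nation competitor) before Kapoor (not a home-nation competitor).
Among Chaudhari and Marino, alphabetically by surname: Chaudhari before Marino.
Order: Farouk, Horvat, Ibarra, Pereira, Ruiz, Szabo, Chaudhari, Marino, Kapoor.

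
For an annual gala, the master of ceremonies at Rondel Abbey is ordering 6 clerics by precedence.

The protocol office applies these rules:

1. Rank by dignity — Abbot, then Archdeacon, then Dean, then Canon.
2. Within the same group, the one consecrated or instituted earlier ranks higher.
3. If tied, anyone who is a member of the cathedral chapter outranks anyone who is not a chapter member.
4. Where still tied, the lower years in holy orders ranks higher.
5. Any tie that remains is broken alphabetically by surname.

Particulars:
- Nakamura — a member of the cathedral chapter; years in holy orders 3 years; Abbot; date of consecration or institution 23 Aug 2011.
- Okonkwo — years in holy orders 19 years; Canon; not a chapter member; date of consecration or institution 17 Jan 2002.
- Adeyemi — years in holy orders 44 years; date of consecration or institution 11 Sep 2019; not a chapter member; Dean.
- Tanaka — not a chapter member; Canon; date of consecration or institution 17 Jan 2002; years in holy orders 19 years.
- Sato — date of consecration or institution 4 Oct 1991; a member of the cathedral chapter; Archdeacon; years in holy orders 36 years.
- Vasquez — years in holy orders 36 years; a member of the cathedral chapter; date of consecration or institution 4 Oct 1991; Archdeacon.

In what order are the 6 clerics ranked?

Nakamura, Sato, Vasquez, Adeyemi, Okonkwo, Tanaka

By dignity: Nakamura (Abbot); then Sato and Vasquez (Archdeacon); then Adeyemi (Dean); then Okonkwo and Tanaka (Canon).
Sato and Vasquez both have date of consecration or institution 4 Oct 1991, so the next rule applies.
Sato and Vasquez are each a member of the cathedral chapter, so the next rule applies.
Sato and Vasquez both have years in holy orders 36 years, so the next rule applies.
Among Sato and Vasquez, alphabetically by surname: Sato before Vasquez.
Okonkwo and Tanaka both have date of consecration or institution 17 Jan 2002, so the next rule applies.
Okonkwo and Tanaka are each not a chapter member, so the next rule applies.
Okonkwo and Tanaka both have years in holy orders 19 years, so the next rule applies.
Among Okonkwo and Tanaka, alphabetically by surname: Okonkwo before Tanaka.
Full order: Nakamura, Sato, Vasquez, Adeyemi, Okonkwo, Tanaka.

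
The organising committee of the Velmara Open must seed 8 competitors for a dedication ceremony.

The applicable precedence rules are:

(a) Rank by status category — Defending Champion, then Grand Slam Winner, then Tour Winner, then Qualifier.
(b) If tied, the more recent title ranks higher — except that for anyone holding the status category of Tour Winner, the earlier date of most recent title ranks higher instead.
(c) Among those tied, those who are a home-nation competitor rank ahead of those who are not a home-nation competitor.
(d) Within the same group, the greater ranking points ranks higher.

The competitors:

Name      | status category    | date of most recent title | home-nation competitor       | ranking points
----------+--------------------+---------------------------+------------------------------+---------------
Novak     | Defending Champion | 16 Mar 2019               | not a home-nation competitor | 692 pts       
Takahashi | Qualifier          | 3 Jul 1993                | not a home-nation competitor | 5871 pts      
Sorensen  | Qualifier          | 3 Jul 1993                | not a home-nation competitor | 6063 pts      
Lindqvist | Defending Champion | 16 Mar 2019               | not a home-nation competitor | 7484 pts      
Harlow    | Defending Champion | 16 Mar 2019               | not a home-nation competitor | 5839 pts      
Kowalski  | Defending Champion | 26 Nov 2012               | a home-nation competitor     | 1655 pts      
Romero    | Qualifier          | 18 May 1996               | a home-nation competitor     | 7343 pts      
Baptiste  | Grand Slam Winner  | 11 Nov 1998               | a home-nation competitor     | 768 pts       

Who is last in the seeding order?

Takahashi

By status category: Lindqvist, Harlow, Novak and Kowalski (Defending Champion); then Baptiste (Grand Slam Winner); then Romero, Sorensen and Takahashi (Qualifier).
Among Lindqvist, Harlow, Novak and Kowalski, by date of most recent title (later first): Lindqvist, Harlow and Novak (16 Mar 2019) before Kowalski (26 Nov 2012).
Lindqvist, Harlow and Novak are each not a home-nation competitor, so the next rule applies.
Among Lindqvist, Harlow and Novak, by ranking points (higher first): Lindqvist (7484 pts) before Harlow (5839 pts) before Novak (692 pts).
Among Romero, Sorensen and Takahashi, by date of most recent title (later first): Romero (18 May 1996) before Sorensen and Takahashi (3 Jul 1993).
Sorensen and Takahashi are each not a home-nation competitor, so the next rule applies.
Among Sorensen and Takahashi, by ranking points (higher first): Sorensen (6063 pts) before Takahashi (5871 pts).
Order: Lindqvist, Harlow, Novak, Kowalski, Baptiste, Romero, Sorensen, Takahashi.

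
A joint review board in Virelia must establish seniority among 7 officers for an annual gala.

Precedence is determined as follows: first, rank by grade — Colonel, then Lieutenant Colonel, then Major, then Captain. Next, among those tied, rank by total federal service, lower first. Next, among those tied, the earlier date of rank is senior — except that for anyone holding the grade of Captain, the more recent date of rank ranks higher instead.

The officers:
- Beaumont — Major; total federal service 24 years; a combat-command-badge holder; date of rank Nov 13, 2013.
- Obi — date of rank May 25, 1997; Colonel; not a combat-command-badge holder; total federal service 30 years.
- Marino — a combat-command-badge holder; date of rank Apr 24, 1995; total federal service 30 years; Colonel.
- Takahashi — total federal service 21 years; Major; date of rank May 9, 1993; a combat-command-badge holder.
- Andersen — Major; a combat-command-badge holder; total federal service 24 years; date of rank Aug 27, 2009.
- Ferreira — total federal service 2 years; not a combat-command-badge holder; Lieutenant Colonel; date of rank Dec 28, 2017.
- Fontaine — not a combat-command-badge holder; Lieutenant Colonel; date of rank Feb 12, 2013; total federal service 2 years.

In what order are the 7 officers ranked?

Marino, Obi, Fontaine, Ferreira, Takahashi, Andersen, Beaumont

By grade: Marino and Obi (Colonel); then Fontaine and Ferreira (Lieutenant Colonel); then Takahashi, Andersen and Beaumont (Major).
Marino and Obi both have total federal service 30 years, so the next rule applies.
Among Marino and Obi, by date of rank (earlier first): Marino (Apr 24, 1995) before Obi (May 25, 1997).
Fontaine and Ferreira both have total federal service 2 years, so the next rule applies.
Among Fontaine and Ferreira, by date of rank (earlier first): Fontaine (Feb 12, 2013) before Ferreira (Dec 28, 2017).
Among Takahashi, Andersen and Beaumont, by total federal service (lower first): Takahashi (21 years) before Andersen and Beaumont (24 years).
Among Andersen and Beaumont, by date of rank (earlier first): Andersen (Aug 27, 2009) before Beaumont (Nov 13, 2013).
Full order: Marino, Obi, Fontaine, Ferreira, Takahashi, Andersen, Beaumont.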